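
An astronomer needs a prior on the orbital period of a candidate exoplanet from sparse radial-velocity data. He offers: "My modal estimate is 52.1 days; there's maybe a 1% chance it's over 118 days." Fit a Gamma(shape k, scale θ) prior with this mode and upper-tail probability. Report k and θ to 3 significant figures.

k ≈ 8.17, θ ≈ 7.27

Gamma(k,θ) with k>1 has mode (k−1)θ, so θ = 52.1/(k−1).
Need P(X < 118) = 0.99 with θ tied to k this way. Start at k = 2, θ = 52.1: P(X<118) ≈ 0.661.
Too low — raise k to concentrate. Iterating converges to k ≈ 8.17.
Then θ = 52.1/(8.17−1) ≈ 7.27.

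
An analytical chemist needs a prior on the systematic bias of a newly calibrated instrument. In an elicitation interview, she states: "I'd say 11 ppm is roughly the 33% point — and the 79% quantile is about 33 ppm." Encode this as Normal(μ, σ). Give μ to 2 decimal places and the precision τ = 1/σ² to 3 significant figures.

μ = 18.77, τ = 0.00321

For Normal(μ,σ), the p-quantile is μ + z_p·σ. Here z_{0.33} = -0.4399, z_{0.79} = 0.8064.
So 11 = μ − 0.4399σ and 33 = μ + 0.8064σ.
Subtracting: σ = (33 − 11)/(0.8064 − (-0.4399)) = 17.65.
Then μ = 11 − (-0.4399)·17.65 = 18.77.
Precision τ = 1/σ² = 1/17.65² = 0.00321.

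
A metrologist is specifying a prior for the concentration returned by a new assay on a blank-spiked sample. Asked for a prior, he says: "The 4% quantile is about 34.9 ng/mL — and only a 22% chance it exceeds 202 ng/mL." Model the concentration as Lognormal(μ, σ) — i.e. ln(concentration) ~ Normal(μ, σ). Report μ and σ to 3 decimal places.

If T ~ Lognormal(μ,σ) then ln T ~ Normal(μ,σ), so the p-quantile of ln T is μ + z_p·σ.
ln(34.9) = 3.552 and ln(202) = 5.308; z_{0.04} = -1.751, z_{0.78} = 0.7722.
σ = (5.308 − 3.552)/(0.7722 − (-1.751)) = 0.696.
μ = 3.552 − (-1.751)·0.696 = 4.771.

μ ≈ 4.771, σ ≈ 0.696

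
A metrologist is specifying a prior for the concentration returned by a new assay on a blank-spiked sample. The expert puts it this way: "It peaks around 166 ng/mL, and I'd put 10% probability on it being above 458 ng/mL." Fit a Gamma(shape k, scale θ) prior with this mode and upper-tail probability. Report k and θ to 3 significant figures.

Gamma(k,θ) with k>1 has mode (k−1)θ, so θ = 166/(k−1).
Need P(X < 458) = 0.9 with θ tied to k this way. Start at k = 2, θ = 166: P(X<458) ≈ 0.762.
Too low — raise k to concentrate. Iterating converges to k ≈ 2.86.
Then θ = 166/(2.86−1) ≈ 89.4.

k ≈ 2.86, θ ≈ 89.4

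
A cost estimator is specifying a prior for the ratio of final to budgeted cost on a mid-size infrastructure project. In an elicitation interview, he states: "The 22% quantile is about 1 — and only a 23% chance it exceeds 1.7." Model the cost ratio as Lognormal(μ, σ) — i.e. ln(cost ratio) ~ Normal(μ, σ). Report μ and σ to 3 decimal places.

μ ≈ 0.271, σ ≈ 0.351

If T ~ Lognormal(μ,σ) then ln T ~ Normal(μ,σ), so the p-quantile of ln T is μ + z_p·σ.
ln(1) = 0 and ln(1.7) = 0.5306; z_{0.22} = -0.7722, z_{0.77} = 0.7388.
σ = (0.5306 − 0)/(0.7388 − (-0.7722)) = 0.351.
μ = 0 − (-0.7722)·0.351 = 0.271.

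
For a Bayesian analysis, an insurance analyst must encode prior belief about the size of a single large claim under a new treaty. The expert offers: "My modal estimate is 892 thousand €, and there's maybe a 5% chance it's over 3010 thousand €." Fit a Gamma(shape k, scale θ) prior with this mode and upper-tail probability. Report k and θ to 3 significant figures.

Gamma(k,θ) with k>1 has mode (k−1)θ, so θ = 892/(k−1).
Need P(X < 3010) = 0.95 with θ tied to k this way. Start at k = 2, θ = 892: P(X<3010) ≈ 0.850.
Too low — raise k to concentrate. Iterating converges to k ≈ 2.76.
Then θ = 892/(2.76−1) ≈ 508.

k ≈ 2.76, θ ≈ 508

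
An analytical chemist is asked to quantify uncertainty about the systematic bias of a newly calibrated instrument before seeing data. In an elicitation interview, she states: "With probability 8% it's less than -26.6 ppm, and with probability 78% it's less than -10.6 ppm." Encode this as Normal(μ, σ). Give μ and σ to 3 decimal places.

The p-quantile of Normal(μ,σ) is μ + z_p·σ, with z_{0.08} = -1.405 and z_{0.78} = 0.7722.
Eliminate σ: μ = (z₂·x₁ − z₁·x₂)/(z₂ − z₁) = (0.7722·-26.6 − (-1.405)·-10.6)/2.177 = -16.275.
Then σ = (x₂ − x₁)/(z₂ − z₁) = (-10.6 − -26.6)/2.177 = 7.349.

μ = -16.275, σ = 7.349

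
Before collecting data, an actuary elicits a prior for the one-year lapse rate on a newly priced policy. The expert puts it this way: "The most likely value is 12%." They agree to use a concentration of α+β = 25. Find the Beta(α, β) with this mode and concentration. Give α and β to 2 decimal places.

α = 3.76, β = 21.24

For α,β > 1 the Beta mode is (α−1)/(α+β−2). With α+β = 25, the mode is (α−1)/23.
Set (α−1)/23 = 0.12 → α = 1 + 0.12·23 = 3.76.
β = 25 − α = 21.24.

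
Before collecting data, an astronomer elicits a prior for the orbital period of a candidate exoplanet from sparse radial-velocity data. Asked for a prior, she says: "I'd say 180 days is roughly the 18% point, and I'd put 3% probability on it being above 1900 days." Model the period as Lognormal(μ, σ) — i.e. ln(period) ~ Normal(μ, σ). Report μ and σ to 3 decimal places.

μ ≈ 5.964, σ ≈ 0.843

If T ~ Lognormal(μ,σ) then ln T ~ Normal(μ,σ), so the p-quantile of ln T is μ + z_p·σ.
ln(180) = 5.193 and ln(1900) = 7.55; z_{0.18} = -0.9154, z_{0.97} = 1.881.
σ = (7.55 − 5.193)/(1.881 − (-0.9154)) = 0.843.
μ = 5.193 − (-0.9154)·0.843 = 5.964.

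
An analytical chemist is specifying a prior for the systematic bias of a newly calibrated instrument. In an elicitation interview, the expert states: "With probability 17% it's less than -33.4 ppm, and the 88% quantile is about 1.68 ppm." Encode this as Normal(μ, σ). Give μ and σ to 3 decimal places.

μ = -17.679, σ = 16.476

For Normal(μ,σ), the p-quantile is μ + z_p·σ. Here z_{0.17} = -0.9542, z_{0.88} = 1.175.
So -33.4 = μ − 0.9542σ and 1.68 = μ + 1.175σ.
Subtracting: σ = (1.68 − -33.4)/(1.175 − (-0.9542)) = 16.476.
Then μ = -33.4 − (-0.9542)·16.476 = -17.679.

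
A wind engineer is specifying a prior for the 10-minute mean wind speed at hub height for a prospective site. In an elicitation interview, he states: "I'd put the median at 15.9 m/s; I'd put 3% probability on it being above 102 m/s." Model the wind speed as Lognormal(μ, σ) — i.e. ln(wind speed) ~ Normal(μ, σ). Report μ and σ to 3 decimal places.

μ ≈ 2.766, σ ≈ 0.988

If T ~ Lognormal(μ,σ) then ln T ~ Normal(μ,σ), so the p-quantile of ln T is μ + z_p·σ.
ln(15.9) = 2.766 and ln(102) = 4.625; z_{0.5} = 0, z_{0.97} = 1.881.
σ = (4.625 − 2.766)/(1.881 − (0)) = 0.988.
μ = 2.766 − (0)·0.988 = 2.766.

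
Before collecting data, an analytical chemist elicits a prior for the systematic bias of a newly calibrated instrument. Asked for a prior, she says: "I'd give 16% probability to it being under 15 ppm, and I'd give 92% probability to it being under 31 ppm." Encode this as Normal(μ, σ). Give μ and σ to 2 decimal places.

μ = 21.63, σ = 6.67

The p-quantile of Normal(μ,σ) is μ + z_p·σ, with z_{0.16} = -0.9945 and z_{0.92} = 1.405.
Eliminate σ: μ = (z₂·x₁ − z₁·x₂)/(z₂ − z₁) = (1.405·15 − (-0.9945)·31)/2.4 = 21.63.
Then σ = (x₂ − x₁)/(z₂ − z₁) = (31 − 15)/2.4 = 6.67.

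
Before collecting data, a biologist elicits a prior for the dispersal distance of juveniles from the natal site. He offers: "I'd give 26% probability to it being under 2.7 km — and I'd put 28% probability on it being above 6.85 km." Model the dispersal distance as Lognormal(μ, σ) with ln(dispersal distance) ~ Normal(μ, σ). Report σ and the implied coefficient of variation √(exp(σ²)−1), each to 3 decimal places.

σ ≈ 0.759, CV ≈ 0.883

If T ~ Lognormal(μ,σ) then ln T ~ Normal(μ,σ), so the p-quantile of ln T is μ + z_p·σ.
ln(2.7) = 0.9933 and ln(6.85) = 1.924; z_{0.26} = -0.6433, z_{0.72} = 0.5828.
σ = (1.924 − 0.9933)/(0.5828 − (-0.6433)) = 0.759.
μ = 0.9933 − (-0.6433)·0.759 = 1.482.
CV = √(exp(σ²)−1) = √(exp(0.5765)−1) = 0.883.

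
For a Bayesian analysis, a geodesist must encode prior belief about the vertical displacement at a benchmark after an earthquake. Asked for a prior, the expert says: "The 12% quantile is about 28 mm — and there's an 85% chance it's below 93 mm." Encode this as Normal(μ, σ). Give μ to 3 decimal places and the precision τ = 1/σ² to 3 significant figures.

μ = 62.536, τ = 0.00116

For Normal(μ,σ), the p-quantile is μ + z_p·σ. Here z_{0.12} = -1.175, z_{0.85} = 1.036.
So 28 = μ − 1.175σ and 93 = μ + 1.036σ.
Subtracting: σ = (93 − 28)/(1.036 − (-1.175)) = 29.393.
Then μ = 28 − (-1.175)·29.393 = 62.536.
Precision τ = 1/σ² = 1/29.39² = 0.00116.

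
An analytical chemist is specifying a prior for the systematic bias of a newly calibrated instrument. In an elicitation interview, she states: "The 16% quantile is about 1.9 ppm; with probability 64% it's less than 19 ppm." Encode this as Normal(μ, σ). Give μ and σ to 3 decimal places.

μ = 14.469, σ = 12.639

The p-quantile of Normal(μ,σ) is μ + z_p·σ, with z_{0.16} = -0.9945 and z_{0.64} = 0.3585.
Eliminate σ: μ = (z₂·x₁ − z₁·x₂)/(z₂ − z₁) = (0.3585·1.9 − (-0.9945)·19)/1.353 = 14.469.
Then σ = (x₂ − x₁)/(z₂ − z₁) = (19 − 1.9)/1.353 = 12.639.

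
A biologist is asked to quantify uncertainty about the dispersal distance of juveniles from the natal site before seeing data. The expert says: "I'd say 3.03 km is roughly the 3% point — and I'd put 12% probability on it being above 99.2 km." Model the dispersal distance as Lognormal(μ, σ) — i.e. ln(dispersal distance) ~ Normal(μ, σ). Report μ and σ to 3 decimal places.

If T ~ Lognormal(μ,σ) then ln T ~ Normal(μ,σ), so the p-quantile of ln T is μ + z_p·σ.
ln(3.03) = 1.109 and ln(99.2) = 4.597; z_{0.03} = -1.881, z_{0.88} = 1.175.
σ = (4.597 − 1.109)/(1.175 − (-1.881)) = 1.142.
μ = 1.109 − (-1.881)·1.142 = 3.256.

μ ≈ 3.256, σ ≈ 1.142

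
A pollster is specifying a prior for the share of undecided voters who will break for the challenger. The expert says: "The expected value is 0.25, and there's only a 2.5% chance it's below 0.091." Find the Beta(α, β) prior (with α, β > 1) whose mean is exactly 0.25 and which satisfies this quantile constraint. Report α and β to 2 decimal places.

With mean 0.25 fixed, write α = 0.25s, β = 0.75s where s = α+β.
Need P(θ < 0.091) = 0.025 under Beta(0.25s, 0.75s). Normal approximation: (q−m)/√(m(1−m)/s) ≈ z_{0.025} = -1.96, so s ≈ 0.25·0.75·(-1.96)²/(0.091−0.25)² = 28.5.
At s = 28.5: P(θ<0.091) ≈ 0.008. Adjusting to match 0.025 gives s ≈ 19.85.
So α = 0.25·19.85 ≈ 4.96, β = 0.75·19.85 ≈ 14.88.

α ≈ 4.96, β ≈ 14.88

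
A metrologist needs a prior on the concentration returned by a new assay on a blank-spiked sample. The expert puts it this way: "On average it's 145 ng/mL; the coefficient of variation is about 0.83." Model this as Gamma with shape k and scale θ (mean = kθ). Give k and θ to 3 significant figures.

k ≈ 1.45, θ ≈ 99.9

For Gamma(k, scale θ): mean = kθ, variance = kθ², so CV = 1/√k.
CV = 0.83, hence k = 1/CV² = 1.45.
Then θ = mean/k = 145/1.45 = 99.9.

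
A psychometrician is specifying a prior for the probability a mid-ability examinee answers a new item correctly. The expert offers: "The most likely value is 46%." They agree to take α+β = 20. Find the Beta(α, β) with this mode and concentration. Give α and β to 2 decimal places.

For α,β > 1 the Beta mode is (α−1)/(α+β−2). With α+β = 20, the mode is (α−1)/18.
Set (α−1)/18 = 0.46 → α = 1 + 0.46·18 = 9.28.
β = 20 − α = 10.72.

α = 9.28, β = 10.72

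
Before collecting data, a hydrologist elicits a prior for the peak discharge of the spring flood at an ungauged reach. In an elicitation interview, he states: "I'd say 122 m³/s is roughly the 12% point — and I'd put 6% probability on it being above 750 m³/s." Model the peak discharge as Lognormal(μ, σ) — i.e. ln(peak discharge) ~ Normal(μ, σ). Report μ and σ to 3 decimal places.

μ ≈ 5.586, σ ≈ 0.665

If T ~ Lognormal(μ,σ) then ln T ~ Normal(μ,σ), so the p-quantile of ln T is μ + z_p·σ.
ln(122) = 4.804 and ln(750) = 6.62; z_{0.12} = -1.175, z_{0.94} = 1.555.
σ = (6.62 − 4.804)/(1.555 − (-1.175)) = 0.665.
μ = 4.804 − (-1.175)·0.665 = 5.586.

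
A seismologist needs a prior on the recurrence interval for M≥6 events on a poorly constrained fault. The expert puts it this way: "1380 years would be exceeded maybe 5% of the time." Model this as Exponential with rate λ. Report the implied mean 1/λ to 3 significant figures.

mean ≈ 461 years

P(T > 1380.0) = e^(−λ·1380.0) = 0.05, so λ = −ln(0.05)/1380.0 = 0.00217.
Mean = 1/λ = 461 years.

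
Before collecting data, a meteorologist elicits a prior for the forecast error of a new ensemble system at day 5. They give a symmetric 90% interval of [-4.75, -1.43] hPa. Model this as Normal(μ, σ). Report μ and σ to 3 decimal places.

A symmetric 90% interval runs μ ± z·σ with z = 1.645.
Half-width = 1.66, so σ = 1.66/1.645 = 1.009.
μ is the interval midpoint, -3.090.

μ = -3.090, σ = 1.009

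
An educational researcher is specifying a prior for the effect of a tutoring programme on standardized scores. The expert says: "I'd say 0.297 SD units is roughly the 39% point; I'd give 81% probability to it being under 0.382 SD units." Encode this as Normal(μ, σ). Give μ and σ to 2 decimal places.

μ = 0.32, σ = 0.07

The p-quantile of Normal(μ,σ) is μ + z_p·σ, with z_{0.39} = -0.2793 and z_{0.81} = 0.8779.
Eliminate σ: μ = (z₂·x₁ − z₁·x₂)/(z₂ − z₁) = (0.8779·0.297 − (-0.2793)·0.382)/1.157 = 0.32.
Then σ = (x₂ − x₁)/(z₂ − z₁) = (0.382 − 0.297)/1.157 = 0.07.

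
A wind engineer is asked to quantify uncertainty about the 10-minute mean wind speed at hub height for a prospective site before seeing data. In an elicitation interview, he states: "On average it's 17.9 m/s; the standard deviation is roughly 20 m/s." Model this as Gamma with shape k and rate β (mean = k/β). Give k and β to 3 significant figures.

k ≈ 0.801, β ≈ 0.0447

For Gamma(k, rate β): mean = k/β, variance = k/β², so CV = 1/√k.
CV = SD/mean = 20/17.9 = 1.117, hence k = 1/CV² = 0.801.
Then β = k/mean = 0.801/17.9 = 0.0447.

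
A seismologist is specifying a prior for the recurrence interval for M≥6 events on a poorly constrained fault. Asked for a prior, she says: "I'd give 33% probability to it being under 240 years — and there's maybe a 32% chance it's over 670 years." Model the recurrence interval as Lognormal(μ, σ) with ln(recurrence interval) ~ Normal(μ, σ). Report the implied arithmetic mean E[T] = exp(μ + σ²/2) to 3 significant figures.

E[T] ≈ 748 years

If T ~ Lognormal(μ,σ) then ln T ~ Normal(μ,σ), so the p-quantile of ln T is μ + z_p·σ.
ln(240) = 5.481 and ln(670) = 6.507; z_{0.33} = -0.4399, z_{0.68} = 0.4677.
σ = (6.507 − 5.481)/(0.4677 − (-0.4399)) = 1.131.
μ = 5.481 − (-0.4399)·1.131 = 5.978.
E[T] = exp(μ + σ²/2) = exp(5.978 + 0.6397) = 748 years.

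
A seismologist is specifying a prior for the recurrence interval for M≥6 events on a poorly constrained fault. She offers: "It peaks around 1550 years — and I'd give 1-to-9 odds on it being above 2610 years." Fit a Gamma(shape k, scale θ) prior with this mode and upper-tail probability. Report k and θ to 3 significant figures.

k ≈ 7.96, θ ≈ 223

Gamma(k,θ) with k>1 has mode (k−1)θ, so θ = 1550/(k−1).
Need P(X < 2610) = 0.9 with θ tied to k this way. Start at k = 2, θ = 1550: P(X<2610) ≈ 0.502.
Too low — raise k to concentrate. Iterating converges to k ≈ 7.96.
Then θ = 1550/(7.96−1) ≈ 223.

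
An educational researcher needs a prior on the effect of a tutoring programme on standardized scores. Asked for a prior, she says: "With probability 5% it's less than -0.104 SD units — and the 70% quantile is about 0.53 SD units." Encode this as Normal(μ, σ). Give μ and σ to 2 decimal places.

The p-quantile of Normal(μ,σ) is μ + z_p·σ, with z_{0.05} = -1.645 and z_{0.7} = 0.5244.
Eliminate σ: μ = (z₂·x₁ − z₁·x₂)/(z₂ − z₁) = (0.5244·-0.104 − (-1.645)·0.53)/2.169 = 0.38.
Then σ = (x₂ − x₁)/(z₂ − z₁) = (0.53 − -0.104)/2.169 = 0.29.

μ = 0.38, σ = 0.29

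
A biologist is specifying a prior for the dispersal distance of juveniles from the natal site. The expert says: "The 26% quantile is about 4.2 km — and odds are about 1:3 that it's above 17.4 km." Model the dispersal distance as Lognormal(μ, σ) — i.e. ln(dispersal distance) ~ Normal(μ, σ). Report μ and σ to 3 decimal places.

If T ~ Lognormal(μ,σ) then ln T ~ Normal(μ,σ), so the p-quantile of ln T is μ + z_p·σ.
ln(4.2) = 1.435 and ln(17.4) = 2.856; z_{0.26} = -0.6433, z_{0.75} = 0.6745.
σ = (2.856 − 1.435)/(0.6745 − (-0.6433)) = 1.079.
μ = 1.435 − (-0.6433)·1.079 = 2.129.

μ ≈ 2.129, σ ≈ 1.079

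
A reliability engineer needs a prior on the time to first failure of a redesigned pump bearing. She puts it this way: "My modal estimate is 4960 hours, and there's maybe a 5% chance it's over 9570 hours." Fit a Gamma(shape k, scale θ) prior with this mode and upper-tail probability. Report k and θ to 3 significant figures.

Gamma(k,θ) with k>1 has mode (k−1)θ, so θ = 4960/(k−1).
Need P(X < 9570) = 0.95 with θ tied to k this way. Start at k = 2, θ = 4960: P(X<9570) ≈ 0.575.
Too low — raise k to concentrate. Iterating converges to k ≈ 7.43.
Then θ = 4960/(7.43−1) ≈ 771.

k ≈ 7.43, θ ≈ 771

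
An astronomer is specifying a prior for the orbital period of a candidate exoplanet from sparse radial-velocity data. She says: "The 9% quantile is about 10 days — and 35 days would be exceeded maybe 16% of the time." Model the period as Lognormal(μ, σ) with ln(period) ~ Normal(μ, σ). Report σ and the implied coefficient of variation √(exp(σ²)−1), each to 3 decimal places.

If T ~ Lognormal(μ,σ) then ln T ~ Normal(μ,σ), so the p-quantile of ln T is μ + z_p·σ.
ln(10) = 2.303 and ln(35) = 3.555; z_{0.09} = -1.341, z_{0.84} = 0.9945.
σ = (3.555 − 2.303)/(0.9945 − (-1.341)) = 0.536.
μ = 2.303 − (-1.341)·0.536 = 3.022.
CV = √(exp(σ²)−1) = √(exp(0.2878)−1) = 0.577.

σ ≈ 0.536, CV ≈ 0.577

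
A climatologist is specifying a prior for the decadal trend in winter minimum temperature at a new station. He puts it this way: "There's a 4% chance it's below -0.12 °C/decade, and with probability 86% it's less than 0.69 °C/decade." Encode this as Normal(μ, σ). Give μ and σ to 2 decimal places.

μ = 0.38, σ = 0.29

For Normal(μ,σ), the p-quantile is μ + z_p·σ. Here z_{0.04} = -1.751, z_{0.86} = 1.08.
So -0.12 = μ − 1.751σ and 0.69 = μ + 1.08σ.
Subtracting: σ = (0.69 − -0.12)/(1.08 − (-1.751)) = 0.29.
Then μ = -0.12 − (-1.751)·0.29 = 0.38.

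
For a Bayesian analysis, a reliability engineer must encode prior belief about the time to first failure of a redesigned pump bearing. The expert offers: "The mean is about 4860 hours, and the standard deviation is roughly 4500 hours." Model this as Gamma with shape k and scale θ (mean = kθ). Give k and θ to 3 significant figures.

For Gamma(k, scale θ): mean = kθ, variance = kθ², so CV = 1/√k.
CV = SD/mean = 4500/4860 = 0.9259, hence k = 1/CV² = 1.17.
Then θ = mean/k = 4860/1.17 = 4170.

k ≈ 1.17, θ ≈ 4170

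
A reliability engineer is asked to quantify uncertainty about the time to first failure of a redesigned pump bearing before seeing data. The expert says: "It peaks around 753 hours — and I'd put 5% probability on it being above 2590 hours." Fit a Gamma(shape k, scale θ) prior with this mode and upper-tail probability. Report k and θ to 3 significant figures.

k ≈ 2.7, θ ≈ 444

Gamma(k,θ) with k>1 has mode (k−1)θ, so θ = 753/(k−1).
Need P(X < 2590) = 0.95 with θ tied to k this way. Start at k = 2, θ = 753: P(X<2590) ≈ 0.858.
Too low — raise k to concentrate. Iterating converges to k ≈ 2.7.
Then θ = 753/(2.7−1) ≈ 444.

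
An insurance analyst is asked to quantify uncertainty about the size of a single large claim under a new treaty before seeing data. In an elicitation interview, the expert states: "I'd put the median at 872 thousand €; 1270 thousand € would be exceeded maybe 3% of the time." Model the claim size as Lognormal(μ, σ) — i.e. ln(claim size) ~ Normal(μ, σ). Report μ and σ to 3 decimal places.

If T ~ Lognormal(μ,σ) then ln T ~ Normal(μ,σ), so the p-quantile of ln T is μ + z_p·σ.
ln(872) = 6.771 and ln(1270) = 7.147; z_{0.5} = 0, z_{0.97} = 1.881.
σ = (7.147 − 6.771)/(1.881 − (0)) = 0.200.
μ = 6.771 − (0)·0.200 = 6.771.

μ ≈ 6.771, σ ≈ 0.200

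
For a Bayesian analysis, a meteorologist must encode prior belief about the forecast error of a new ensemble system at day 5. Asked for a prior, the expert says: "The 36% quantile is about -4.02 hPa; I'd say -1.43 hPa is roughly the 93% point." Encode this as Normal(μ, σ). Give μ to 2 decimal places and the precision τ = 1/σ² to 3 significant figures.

For Normal(μ,σ), the p-quantile is μ + z_p·σ. Here z_{0.36} = -0.3585, z_{0.93} = 1.476.
So -4.02 = μ − 0.3585σ and -1.43 = μ + 1.476σ.
Subtracting: σ = (-1.43 − -4.02)/(1.476 − (-0.3585)) = 1.41.
Then μ = -4.02 − (-0.3585)·1.41 = -3.51.
Precision τ = 1/σ² = 1/1.412² = 0.502.

μ = -3.51, τ = 0.502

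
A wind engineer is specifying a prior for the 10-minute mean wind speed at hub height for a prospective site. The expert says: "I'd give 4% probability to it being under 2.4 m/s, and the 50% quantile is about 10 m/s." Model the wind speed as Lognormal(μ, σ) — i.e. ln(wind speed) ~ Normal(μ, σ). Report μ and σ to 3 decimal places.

μ ≈ 2.303, σ ≈ 0.815

If T ~ Lognormal(μ,σ) then ln T ~ Normal(μ,σ), so the p-quantile of ln T is μ + z_p·σ.
ln(2.4) = 0.8755 and ln(10) = 2.303; z_{0.04} = -1.751, z_{0.5} = 0.
σ = (2.303 − 0.8755)/(0 − (-1.751)) = 0.815.
μ = 0.8755 − (-1.751)·0.815 = 2.303.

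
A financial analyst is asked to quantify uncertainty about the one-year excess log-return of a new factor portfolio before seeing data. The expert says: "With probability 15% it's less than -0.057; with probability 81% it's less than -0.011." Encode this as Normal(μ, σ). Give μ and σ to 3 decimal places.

For Normal(μ,σ), the p-quantile is μ + z_p·σ. Here z_{0.15} = -1.036, z_{0.81} = 0.8779.
So -0.057 = μ − 1.036σ and -0.011 = μ + 0.8779σ.
Subtracting: σ = (-0.011 − -0.057)/(0.8779 − (-1.036)) = 0.024.
Then μ = -0.057 − (-1.036)·0.024 = -0.032.

μ = -0.032, σ = 0.024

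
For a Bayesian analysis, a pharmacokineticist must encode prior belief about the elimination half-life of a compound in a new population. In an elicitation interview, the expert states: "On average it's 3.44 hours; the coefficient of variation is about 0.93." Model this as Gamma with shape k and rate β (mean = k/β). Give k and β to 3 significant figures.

k ≈ 1.16, β ≈ 0.336

For Gamma(k, rate β): mean = k/β, variance = k/β², so CV = 1/√k.
CV = 0.93, hence k = 1/CV² = 1.16.
Then β = k/mean = 1.16/3.44 = 0.336.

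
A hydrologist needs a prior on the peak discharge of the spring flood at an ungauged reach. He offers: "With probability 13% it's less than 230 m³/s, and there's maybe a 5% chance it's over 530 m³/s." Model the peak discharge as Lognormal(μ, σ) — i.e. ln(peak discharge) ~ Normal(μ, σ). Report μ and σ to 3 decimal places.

μ ≈ 5.777, σ ≈ 0.301

If T ~ Lognormal(μ,σ) then ln T ~ Normal(μ,σ), so the p-quantile of ln T is μ + z_p·σ.
ln(230) = 5.438 and ln(530) = 6.273; z_{0.13} = -1.126, z_{0.95} = 1.645.
σ = (6.273 − 5.438)/(1.645 − (-1.126)) = 0.301.
μ = 5.438 − (-1.126)·0.301 = 5.777.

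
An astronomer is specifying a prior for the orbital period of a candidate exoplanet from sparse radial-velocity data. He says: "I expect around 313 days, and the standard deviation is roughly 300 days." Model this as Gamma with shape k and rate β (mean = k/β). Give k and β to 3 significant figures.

k ≈ 1.09, β ≈ 0.00348

For Gamma(k, rate β): mean = k/β, variance = k/β², so CV = 1/√k.
CV = SD/mean = 300/313 = 0.9585, hence k = 1/CV² = 1.09.
Then β = k/mean = 1.09/313 = 0.00348.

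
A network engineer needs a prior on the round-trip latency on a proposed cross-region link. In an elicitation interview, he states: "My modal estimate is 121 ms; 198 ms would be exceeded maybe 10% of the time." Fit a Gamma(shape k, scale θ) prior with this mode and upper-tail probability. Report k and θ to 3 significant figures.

Gamma(k,θ) with k>1 has mode (k−1)θ, so θ = 121/(k−1).
Need P(X < 198) = 0.9 with θ tied to k this way. Start at k = 2, θ = 121: P(X<198) ≈ 0.487.
Too low — raise k to concentrate. Iterating converges to k ≈ 8.77.
Then θ = 121/(8.77−1) ≈ 15.6.

k ≈ 8.77, θ ≈ 15.6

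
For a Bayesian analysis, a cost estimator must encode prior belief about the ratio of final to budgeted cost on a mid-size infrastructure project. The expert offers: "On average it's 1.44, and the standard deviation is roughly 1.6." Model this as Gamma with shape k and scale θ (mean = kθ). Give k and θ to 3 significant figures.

k ≈ 0.81, θ ≈ 1.78

For Gamma(k, scale θ): mean = kθ, variance = kθ², so CV = 1/√k.
CV = SD/mean = 1.6/1.44 = 1.111, hence k = 1/CV² = 0.81.
Then θ = mean/k = 1.44/0.81 = 1.78.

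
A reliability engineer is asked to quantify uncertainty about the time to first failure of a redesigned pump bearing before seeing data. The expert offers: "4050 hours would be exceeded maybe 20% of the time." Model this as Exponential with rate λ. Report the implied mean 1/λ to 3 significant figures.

mean ≈ 2520 hours

P(T > 4050.0) = e^(−λ·4050.0) = 0.2, so λ = −ln(0.2)/4050.0 = 0.000397.
Mean = 1/λ = 2520 hours.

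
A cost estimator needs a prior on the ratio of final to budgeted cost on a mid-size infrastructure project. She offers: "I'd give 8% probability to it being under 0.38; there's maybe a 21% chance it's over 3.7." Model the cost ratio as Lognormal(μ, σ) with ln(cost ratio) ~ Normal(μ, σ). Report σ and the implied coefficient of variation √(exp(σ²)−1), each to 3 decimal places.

If T ~ Lognormal(μ,σ) then ln T ~ Normal(μ,σ), so the p-quantile of ln T is μ + z_p·σ.
ln(0.38) = -0.9676 and ln(3.7) = 1.308; z_{0.08} = -1.405, z_{0.79} = 0.8064.
σ = (1.308 − -0.9676)/(0.8064 − (-1.405)) = 1.029.
μ = -0.9676 − (-1.405)·1.029 = 0.478.
CV = √(exp(σ²)−1) = √(exp(1.0591)−1) = 1.373.

σ ≈ 1.029, CV ≈ 1.373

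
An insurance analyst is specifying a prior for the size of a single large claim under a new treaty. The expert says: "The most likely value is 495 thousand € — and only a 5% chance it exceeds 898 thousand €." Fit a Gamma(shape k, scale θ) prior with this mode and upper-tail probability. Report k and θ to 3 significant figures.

Gamma(k,θ) with k>1 has mode (k−1)θ, so θ = 495/(k−1).
Need P(X < 898) = 0.95 with θ tied to k this way. Start at k = 2, θ = 495: P(X<898) ≈ 0.541.
Too low — raise k to concentrate. Iterating converges to k ≈ 8.85.
Then θ = 495/(8.85−1) ≈ 63.

k ≈ 8.85, θ ≈ 63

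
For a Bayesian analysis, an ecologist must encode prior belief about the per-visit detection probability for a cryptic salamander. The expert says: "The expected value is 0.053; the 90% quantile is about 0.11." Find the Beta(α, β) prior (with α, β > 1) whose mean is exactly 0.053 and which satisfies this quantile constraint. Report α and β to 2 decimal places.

With mean 0.053 fixed, write α = 0.053s, β = 0.947s where s = α+β.
Need P(θ < 0.11) = 0.9 under Beta(0.053s, 0.947s). Normal approximation: (q−m)/√(m(1−m)/s) ≈ z_{0.9} = 1.28, so s ≈ 0.053·0.947·(1.28)²/(0.11−0.053)² = 25.4.
At s = 25.4: P(θ<0.11) ≈ 0.895. Adjusting to match 0.9 gives s ≈ 27.41.
So α = 0.053·27.41 ≈ 1.45, β = 0.947·27.41 ≈ 25.96.

α ≈ 1.45, β ≈ 25.96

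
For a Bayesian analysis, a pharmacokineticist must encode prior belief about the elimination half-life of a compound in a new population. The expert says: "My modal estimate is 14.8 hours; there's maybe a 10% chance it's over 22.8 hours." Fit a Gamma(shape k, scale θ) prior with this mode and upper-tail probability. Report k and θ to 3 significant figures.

Gamma(k,θ) with k>1 has mode (k−1)θ, so θ = 14.8/(k−1).
Need P(X < 22.8) = 0.9 with θ tied to k this way. Start at k = 2, θ = 14.8: P(X<22.8) ≈ 0.456.
Too low — raise k to concentrate. Iterating converges to k ≈ 11.
Then θ = 14.8/(11−1) ≈ 1.48.

k ≈ 11, θ ≈ 1.48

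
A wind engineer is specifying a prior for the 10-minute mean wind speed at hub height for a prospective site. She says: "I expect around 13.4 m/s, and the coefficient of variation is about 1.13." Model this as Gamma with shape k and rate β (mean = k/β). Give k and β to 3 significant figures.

For Gamma(k, rate β): mean = k/β, variance = k/β², so CV = 1/√k.
CV = 1.13, hence k = 1/CV² = 0.783.
Then β = k/mean = 0.783/13.4 = 0.0584.

k ≈ 0.783, β ≈ 0.0584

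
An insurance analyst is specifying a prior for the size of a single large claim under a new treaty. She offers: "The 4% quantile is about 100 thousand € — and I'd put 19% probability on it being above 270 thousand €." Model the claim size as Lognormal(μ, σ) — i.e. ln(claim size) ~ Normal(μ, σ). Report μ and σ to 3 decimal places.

μ ≈ 5.267, σ ≈ 0.378

If T ~ Lognormal(μ,σ) then ln T ~ Normal(μ,σ), so the p-quantile of ln T is μ + z_p·σ.
ln(100) = 4.605 and ln(270) = 5.598; z_{0.04} = -1.751, z_{0.81} = 0.8779.
σ = (5.598 − 4.605)/(0.8779 − (-1.751)) = 0.378.
μ = 4.605 − (-1.751)·0.378 = 5.267.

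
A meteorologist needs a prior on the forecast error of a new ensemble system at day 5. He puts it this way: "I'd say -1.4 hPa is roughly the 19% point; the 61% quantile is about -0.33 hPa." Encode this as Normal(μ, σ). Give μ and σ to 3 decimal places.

The p-quantile of Normal(μ,σ) is μ + z_p·σ, with z_{0.19} = -0.8779 and z_{0.61} = 0.2793.
Eliminate σ: μ = (z₂·x₁ − z₁·x₂)/(z₂ − z₁) = (0.2793·-1.4 − (-0.8779)·-0.33)/1.157 = -0.588.
Then σ = (x₂ − x₁)/(z₂ − z₁) = (-0.33 − -1.4)/1.157 = 0.925.

μ = -0.588, σ = 0.925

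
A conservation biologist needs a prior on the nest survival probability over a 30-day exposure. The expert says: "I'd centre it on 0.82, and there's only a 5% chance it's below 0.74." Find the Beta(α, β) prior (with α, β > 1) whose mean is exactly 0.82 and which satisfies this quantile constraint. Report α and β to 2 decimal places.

α ≈ 57.32, β ≈ 12.58

With mean 0.82 fixed, write α = 0.82s, β = 0.18s where s = α+β.
Need P(θ < 0.74) = 0.05 under Beta(0.82s, 0.18s). Normal approximation: (q−m)/√(m(1−m)/s) ≈ z_{0.05} = -1.64, so s ≈ 0.82·0.18·(-1.64)²/(0.74−0.82)² = 62.4.
At s = 62.4: P(θ<0.74) ≈ 0.059. Adjusting to match 0.05 gives s ≈ 69.90.
So α = 0.82·69.90 ≈ 57.32, β = 0.18·69.90 ≈ 12.58.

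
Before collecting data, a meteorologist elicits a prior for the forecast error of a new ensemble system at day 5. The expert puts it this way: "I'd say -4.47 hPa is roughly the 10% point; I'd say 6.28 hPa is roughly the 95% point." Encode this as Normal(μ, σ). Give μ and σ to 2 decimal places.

μ = 0.24, σ = 3.67

The p-quantile of Normal(μ,σ) is μ + z_p·σ, with z_{0.1} = -1.282 and z_{0.95} = 1.645.
Eliminate σ: μ = (z₂·x₁ − z₁·x₂)/(z₂ − z₁) = (1.645·-4.47 − (-1.282)·6.28)/2.926 = 0.24.
Then σ = (x₂ − x₁)/(z₂ − z₁) = (6.28 − -4.47)/2.926 = 3.67.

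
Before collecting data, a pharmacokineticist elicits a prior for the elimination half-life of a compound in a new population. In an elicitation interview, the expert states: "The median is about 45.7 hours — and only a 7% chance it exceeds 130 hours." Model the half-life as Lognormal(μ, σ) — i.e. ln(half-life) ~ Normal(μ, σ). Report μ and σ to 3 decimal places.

If T ~ Lognormal(μ,σ) then ln T ~ Normal(μ,σ), so the p-quantile of ln T is μ + z_p·σ.
ln(45.7) = 3.822 and ln(130) = 4.868; z_{0.5} = 0, z_{0.93} = 1.476.
σ = (4.868 − 3.822)/(1.476 − (0)) = 0.708.
μ = 3.822 − (0)·0.708 = 3.822.

μ ≈ 3.822, σ ≈ 0.708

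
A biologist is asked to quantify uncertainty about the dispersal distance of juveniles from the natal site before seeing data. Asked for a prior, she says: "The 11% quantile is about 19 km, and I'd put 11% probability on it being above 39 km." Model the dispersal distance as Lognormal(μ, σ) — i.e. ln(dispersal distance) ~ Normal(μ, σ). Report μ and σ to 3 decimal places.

If T ~ Lognormal(μ,σ) then ln T ~ Normal(μ,σ), so the p-quantile of ln T is μ + z_p·σ.
ln(19) = 2.944 and ln(39) = 3.664; z_{0.11} = -1.227, z_{0.89} = 1.227.
σ = (3.664 − 2.944)/(1.227 − (-1.227)) = 0.293.
μ = 2.944 − (-1.227)·0.293 = 3.304.

μ ≈ 3.304, σ ≈ 0.293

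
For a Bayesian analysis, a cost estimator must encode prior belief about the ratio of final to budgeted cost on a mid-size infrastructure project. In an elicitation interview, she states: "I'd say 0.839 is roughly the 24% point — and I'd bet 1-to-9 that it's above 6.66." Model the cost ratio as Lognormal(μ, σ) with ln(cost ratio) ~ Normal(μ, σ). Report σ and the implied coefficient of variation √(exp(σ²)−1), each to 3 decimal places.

If T ~ Lognormal(μ,σ) then ln T ~ Normal(μ,σ), so the p-quantile of ln T is μ + z_p·σ.
ln(0.839) = -0.1755 and ln(6.66) = 1.896; z_{0.24} = -0.7063, z_{0.9} = 1.282.
σ = (1.896 − -0.1755)/(1.282 − (-0.7063)) = 1.042.
μ = -0.1755 − (-0.7063)·1.042 = 0.561.
CV = √(exp(σ²)−1) = √(exp(1.0861)−1) = 1.401.

σ ≈ 1.042, CV ≈ 1.401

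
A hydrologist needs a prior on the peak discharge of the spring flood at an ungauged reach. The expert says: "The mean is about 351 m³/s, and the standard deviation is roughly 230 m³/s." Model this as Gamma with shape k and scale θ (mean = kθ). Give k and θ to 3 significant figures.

k ≈ 2.33, θ ≈ 151

For Gamma(k, scale θ): mean = kθ, variance = kθ², so CV = 1/√k.
CV = SD/mean = 230/351 = 0.6553, hence k = 1/CV² = 2.33.
Then θ = mean/k = 351/2.33 = 151.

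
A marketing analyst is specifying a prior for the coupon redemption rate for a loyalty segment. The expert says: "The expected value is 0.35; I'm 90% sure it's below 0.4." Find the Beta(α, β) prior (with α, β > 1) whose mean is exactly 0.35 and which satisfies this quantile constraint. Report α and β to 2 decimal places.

With mean 0.35 fixed, write α = 0.35s, β = 0.65s where s = α+β.
Need P(θ < 0.4) = 0.9 under Beta(0.35s, 0.65s). Normal approximation: (q−m)/√(m(1−m)/s) ≈ z_{0.9} = 1.28, so s ≈ 0.35·0.65·(1.28)²/(0.4−0.35)² = 149.5.
At s = 149.5: P(θ<0.4) ≈ 0.898. Adjusting to match 0.9 gives s ≈ 151.60.
So α = 0.35·151.60 ≈ 53.06, β = 0.65·151.60 ≈ 98.54.

α ≈ 53.06, β ≈ 98.54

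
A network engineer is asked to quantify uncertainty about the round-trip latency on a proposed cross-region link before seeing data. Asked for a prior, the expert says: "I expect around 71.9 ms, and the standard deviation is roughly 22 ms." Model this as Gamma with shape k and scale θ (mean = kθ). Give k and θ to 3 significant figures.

k ≈ 10.7, θ ≈ 6.73

For Gamma(k, scale θ): mean = kθ, variance = kθ², so CV = 1/√k.
CV = SD/mean = 22/71.9 = 0.306, hence k = 1/CV² = 10.7.
Then θ = mean/k = 71.9/10.7 = 6.73.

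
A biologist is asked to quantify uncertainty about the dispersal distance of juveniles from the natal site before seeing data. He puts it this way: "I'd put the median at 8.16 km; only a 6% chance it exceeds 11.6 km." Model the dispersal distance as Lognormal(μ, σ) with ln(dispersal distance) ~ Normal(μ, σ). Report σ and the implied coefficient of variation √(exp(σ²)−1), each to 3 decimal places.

If T ~ Lognormal(μ,σ) then ln T ~ Normal(μ,σ), so the p-quantile of ln T is μ + z_p·σ.
ln(8.16) = 2.099 and ln(11.6) = 2.451; z_{0.5} = 0, z_{0.94} = 1.555.
σ = (2.451 − 2.099)/(1.555 − (0)) = 0.226.
μ = 2.099 − (0)·0.226 = 2.099.
CV = √(exp(σ²)−1) = √(exp(0.0512)−1) = 0.229.

σ ≈ 0.226, CV ≈ 0.229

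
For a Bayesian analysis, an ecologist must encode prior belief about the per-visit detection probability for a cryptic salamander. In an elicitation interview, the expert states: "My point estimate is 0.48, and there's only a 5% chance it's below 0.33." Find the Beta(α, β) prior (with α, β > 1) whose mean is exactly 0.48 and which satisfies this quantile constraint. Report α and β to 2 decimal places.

With mean 0.48 fixed, write α = 0.48s, β = 0.52s where s = α+β.
Need P(θ < 0.33) = 0.05 under Beta(0.48s, 0.52s). Normal approximation: (q−m)/√(m(1−m)/s) ≈ z_{0.05} = -1.64, so s ≈ 0.48·0.52·(-1.64)²/(0.33−0.48)² = 30.0.
At s = 30.0: P(θ<0.33) ≈ 0.047. Adjusting to match 0.05 gives s ≈ 28.81.
So α = 0.48·28.81 ≈ 13.83, β = 0.52·28.81 ≈ 14.98.

α ≈ 13.83, β ≈ 14.98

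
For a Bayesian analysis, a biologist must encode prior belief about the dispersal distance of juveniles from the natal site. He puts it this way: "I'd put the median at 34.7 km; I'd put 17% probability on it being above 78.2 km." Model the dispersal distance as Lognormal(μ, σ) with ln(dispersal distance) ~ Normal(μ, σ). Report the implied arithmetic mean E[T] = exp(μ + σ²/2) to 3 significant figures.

If T ~ Lognormal(μ,σ) then ln T ~ Normal(μ,σ), so the p-quantile of ln T is μ + z_p·σ.
ln(34.7) = 3.547 and ln(78.2) = 4.359; z_{0.5} = 0, z_{0.83} = 0.9542.
σ = (4.359 − 3.547)/(0.9542 − (0)) = 0.852.
μ = 3.547 − (0)·0.852 = 3.547.
E[T] = exp(μ + σ²/2) = exp(3.547 + 0.3626) = 49.9 km.

E[T] ≈ 49.9 km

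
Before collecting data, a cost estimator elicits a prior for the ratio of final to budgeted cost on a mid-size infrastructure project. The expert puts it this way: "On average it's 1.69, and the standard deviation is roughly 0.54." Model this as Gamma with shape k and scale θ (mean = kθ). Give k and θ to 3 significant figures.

For Gamma(k, scale θ): mean = kθ, variance = kθ², so CV = 1/√k.
CV = SD/mean = 0.54/1.69 = 0.3195, hence k = 1/CV² = 9.79.
Then θ = mean/k = 1.69/9.79 = 0.173.

k ≈ 9.79, θ ≈ 0.173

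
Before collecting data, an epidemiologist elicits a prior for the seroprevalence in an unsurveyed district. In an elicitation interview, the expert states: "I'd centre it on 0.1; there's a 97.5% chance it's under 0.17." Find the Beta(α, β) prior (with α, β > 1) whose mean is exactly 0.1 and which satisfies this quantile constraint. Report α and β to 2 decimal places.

With mean 0.1 fixed, write α = 0.1s, β = 0.9s where s = α+β.
Need P(θ < 0.17) = 0.975 under Beta(0.1s, 0.9s). Normal approximation: (q−m)/√(m(1−m)/s) ≈ z_{0.975} = 1.96, so s ≈ 0.1·0.9·(1.96)²/(0.17−0.1)² = 70.6.
At s = 70.6: P(θ<0.17) ≈ 0.961. Adjusting to match 0.975 gives s ≈ 88.72.
So α = 0.1·88.72 ≈ 8.87, β = 0.9·88.72 ≈ 79.85.

α ≈ 8.87, β ≈ 79.85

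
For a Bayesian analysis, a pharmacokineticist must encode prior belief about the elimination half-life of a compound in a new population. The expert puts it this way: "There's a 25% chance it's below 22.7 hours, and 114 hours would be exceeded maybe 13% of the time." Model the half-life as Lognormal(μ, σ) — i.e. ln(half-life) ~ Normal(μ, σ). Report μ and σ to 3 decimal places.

μ ≈ 3.727, σ ≈ 0.896

If T ~ Lognormal(μ,σ) then ln T ~ Normal(μ,σ), so the p-quantile of ln T is μ + z_p·σ.
ln(22.7) = 3.122 and ln(114) = 4.736; z_{0.25} = -0.6745, z_{0.87} = 1.126.
σ = (4.736 − 3.122)/(1.126 − (-0.6745)) = 0.896.
μ = 3.122 − (-0.6745)·0.896 = 3.727.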